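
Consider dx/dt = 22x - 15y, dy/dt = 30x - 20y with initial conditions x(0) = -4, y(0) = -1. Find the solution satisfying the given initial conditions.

Coefficient matrix A = [[22, -15], [30, -20]].
Characteristic polynomial det(A - λI) = λ^2 - 2λ + 10 = 0.
Eigenvalues λ = 1 ± 3i (complex conjugate pair).
For λ=1+3i: an eigenvector is (1,1) - i(2,3) = (1 - 2i, 1 - 3i).
A real fundamental pair from Re and Im of e^((1+3i)t)v: X_1 = e^(t)(cos(3t)·(1,1) + sin(3t)·(2,3)), X_2 = e^(t)(sin(3t)·(1,1) - cos(3t)·(2,3)).
General solution: K_1X_1 + K_2X_2.
Applying x(0)=-4, y(0)=-1 gives K_1=-10, K_2=-3.

x(t) = -23e^(t)sin(3t) - 4e^(t)cos(3t), y(t) = -33e^(t)sin(3t) - e^(t)cos(3t)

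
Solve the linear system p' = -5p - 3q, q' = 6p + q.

Coefficient matrix A = [[-5, -3], [6, 1]].
Characteristic polynomial det(A - λI) = λ^2 + 4λ + 13 = 0.
Eigenvalues λ = -2 ± 3i (complex conjugate pair).
For λ=-2+3i: an eigenvector is (0,-1) - i(1,-1) = (0 - i, -1 + i).
A real fundamental pair from Re and Im of e^((-2+3i)t)v: X_1 = e^(-2t)(cos(3t)·(0,-1) + sin(3t)·(1,-1)), X_2 = e^(-2t)(sin(3t)·(0,-1) - cos(3t)·(1,-1)).
General solution: K_1X_1 + K_2X_2.

p(t) = K_1e^(-2t)sin(3t) - K_2e^(-2t)cos(3t), q(t) = -K_1e^(-2t)sin(3t) - K_1e^(-2t)cos(3t) - K_2e^(-2t)sin(3t) + K_2e^(-2t)cos(3t)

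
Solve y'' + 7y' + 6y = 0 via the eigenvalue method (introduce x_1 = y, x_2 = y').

Let x_1 = y, x_2 = y'. Then x_1' = x_2 and x_2' = -6x_1 - 7x_2.
A = [[0,1],[-6,-7]]; det(A-λI) = λ^2 + 7λ + 6.
Eigenvalues λ = -6, -1 with eigenvectors (1,-6), (1,-1).

y(t) = c_1e^(-6t) + c_2e^(-t)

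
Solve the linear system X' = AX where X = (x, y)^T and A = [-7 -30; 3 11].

Coefficient matrix A = [[-7, -30], [3, 11]].
Characteristic polynomial det(A - λI) = λ^2 - 4λ + 13 = 0.
Eigenvalues λ = 2 ± 3i (complex conjugate pair).
For λ=2+3i: an eigenvector is (1,0) - i(-3,1) = (1 + 3i, 0 - i).
A real fundamental pair from Re and Im of e^((2+3i)t)v: X_1 = e^(2t)(cos(3t)·(1,0) + sin(3t)·(-3,1)), X_2 = e^(2t)(sin(3t)·(1,0) - cos(3t)·(-3,1)).
General solution: c_1X_1 + c_2X_2.

x(t) = -3c_1e^(2t)sin(3t) + c_1e^(2t)cos(3t) + c_2e^(2t)sin(3t) + 3c_2e^(2t)cos(3t), y(t) = c_1e^(2t)sin(3t) - c_2e^(2t)cos(3t)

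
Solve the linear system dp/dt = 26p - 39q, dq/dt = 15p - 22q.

Coefficient matrix A = [[26, -39], [15, -22]].
Characteristic polynomial det(A - λI) = λ^2 - 4λ + 13 = 0.
Eigenvalues λ = 2 ± 3i (complex conjugate pair).
For λ=2+3i: an eigenvector is (-2,-1) - i(-3,-2) = (-2 + 3i, -1 + 2i).
A real fundamental pair from Re and Im of e^((2+3i)t)v: X_1 = e^(2t)(cos(3t)·(-2,-1) + sin(3t)·(-3,-2)), X_2 = e^(2t)(sin(3t)·(-2,-1) - cos(3t)·(-3,-2)).
General solution: C_1X_1 + C_2X_2.

p(t) = -3C_1e^(2t)sin(3t) - 2C_1e^(2t)cos(3t) - 2C_2e^(2t)sin(3t) + 3C_2e^(2t)cos(3t), q(t) = -2C_1e^(2t)sin(3t) - C_1e^(2t)cos(3t) - C_2e^(2t)sin(3t) + 2C_2e^(2t)cos(3t)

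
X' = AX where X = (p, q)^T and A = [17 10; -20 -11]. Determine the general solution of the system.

Coefficient matrix A = [[17, 10], [-20, -11]].
Characteristic polynomial det(A - λI) = λ^2 - 6λ + 13 = 0.
Eigenvalues λ = 3 ± 2i (complex conjugate pair).
For λ=3+2i: an eigenvector is (-1,1) - i(-2,3) = (-1 + 2i, 1 - 3i).
A real fundamental pair from Re and Im of e^((3+2i)t)v: X_1 = e^(3t)(cos(2t)·(-1,1) + sin(2t)·(-2,3)), X_2 = e^(3t)(sin(2t)·(-1,1) - cos(2t)·(-2,3)).
General solution: c_1X_1 + c_2X_2.

p(t) = -2c_1e^(3t)sin(2t) - c_1e^(3t)cos(2t) - c_2e^(3t)sin(2t) + 2c_2e^(3t)cos(2t), q(t) = 3c_1e^(3t)sin(2t) + c_1e^(3t)cos(2t) + c_2e^(3t)sin(2t) - 3c_2e^(3t)cos(2t)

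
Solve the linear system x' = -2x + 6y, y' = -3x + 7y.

Coefficient matrix A = [[-2, 6], [-3, 7]].
Characteristic polynomial det(A - λI) = λ^2 - 5λ + 4 = 0.
Eigenvalues λ = 1, 4.
For λ=1: (A-λI) row 1 is [-3, 6], so an eigenvector is (-2, -1).
For λ=4: (A-λI) row 1 is [-6, 6], so an eigenvector is (1, 1).
General solution: K_1e^(t)(-2,-1) + K_2e^(4t)(1,1).

x(t) = -2K_1e^(t) + K_2e^(4t), y(t) = -K_1e^(t) + K_2e^(4t)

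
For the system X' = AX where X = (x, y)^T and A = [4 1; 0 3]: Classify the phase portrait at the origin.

A = [[4,1],[0,3]]; det(A-λI) = λ^2 - 7λ + 12.
λ = 4, 3: both positive.

unstable node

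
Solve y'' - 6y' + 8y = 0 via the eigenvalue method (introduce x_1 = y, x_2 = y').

y(t) = C_1e^(2t) + C_2e^(4t)

Let x_1 = y, x_2 = y'. Then x_1' = x_2 and x_2' = -8x_1 + 6x_2.
A = [[0,1],[-8,6]]; det(A-λI) = λ^2 - 6λ + 8.
Eigenvalues λ = 2, 4 with eigenvectors (1,2), (1,4).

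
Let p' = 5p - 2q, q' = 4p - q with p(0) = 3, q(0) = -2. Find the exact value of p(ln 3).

A = [[5,-2],[4,-1]]; eigenvalues λ = 1, 3.
Eigenvectors: (-1,-2) for λ=1, (1,1) for λ=3.
From the initial condition, c_1 = 5, c_2 = 8.
p(ln 3) = (5)(3^1)(-1) + (8)(3^3)(1) = 201.

201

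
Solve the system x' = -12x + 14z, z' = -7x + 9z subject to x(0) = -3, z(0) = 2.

x(t) = 7e^(2t) - 10e^(-5t), z(t) = 7e^(2t) - 5e^(-5t)

Coefficient matrix A = [[-12, 14], [-7, 9]].
Characteristic polynomial det(A - λI) = λ^2 + 3λ - 10 = 0.
Eigenvalues λ = 2, -5.
For λ=2: (A-λI) row 1 is [-14, 14], so an eigenvector is (1, 1).
For λ=-5: (A-λI) row 1 is [-7, 14], so an eigenvector is (-2, -1).
General solution: c_1e^(2t)(1,1) + c_2e^(-5t)(-2,-1).
Applying x(0)=-3, z(0)=2 gives c_1=7, c_2=5.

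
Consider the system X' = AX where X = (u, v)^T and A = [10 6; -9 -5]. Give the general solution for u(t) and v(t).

u(t) = -2K_1e^(t) + K_2e^(4t), v(t) = 3K_1e^(t) - K_2e^(4t)

Coefficient matrix A = [[10, 6], [-9, -5]].
Characteristic polynomial det(A - λI) = λ^2 - 5λ + 4 = 0.
Eigenvalues λ = 1, 4.
For λ=1: (A-λI) row 1 is [9, 6], so an eigenvector is (-2, 3).
For λ=4: (A-λI) row 1 is [6, 6], so an eigenvector is (1, -1).
General solution: K_1e^(t)(-2,3) + K_2e^(4t)(1,-1).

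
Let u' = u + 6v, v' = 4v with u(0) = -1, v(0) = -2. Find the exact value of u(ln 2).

-58

A = [[1,6],[0,4]]; eigenvalues λ = 4, 1.
Eigenvectors: (2,1) for λ=4, (-1,0) for λ=1.
From the initial condition, c_1 = -2, c_2 = -3.
u(ln 2) = (-2)(2^4)(2) + (-3)(2^1)(-1) = -58.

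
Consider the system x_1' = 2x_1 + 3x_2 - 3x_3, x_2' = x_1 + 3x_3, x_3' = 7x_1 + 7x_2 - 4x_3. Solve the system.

x_1(t) = -C_2e^(-4t) + C_3e^(-t), x_2(t) = C_1e^(3t) + C_2e^(-4t) - C_3e^(-t), x_3(t) = C_1e^(3t) - C_2e^(-4t)

Coefficient matrix A = [[2, 3, -3], [1, 0, 3], [7, 7, -4]].
det(A - λI) = 0 gives eigenvalues λ = 3, -4, -1.
For λ=3: eigenvector (0,1,1).
For λ=-4: eigenvector (-1,1,-1).
For λ=-1: eigenvector (1,-1,0).
General solution: C_1e^(3t)(0,1,1) + C_2e^(-4t)(-1,1,-1) + C_3e^(-t)(1,-1,0).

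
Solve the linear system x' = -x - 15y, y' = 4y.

x(t) = -3K_1e^(4t) + K_2e^(-t), y(t) = K_1e^(4t)

Coefficient matrix A = [[-1, -15], [0, 4]].
Characteristic polynomial det(A - λI) = λ^2 - 3λ - 4 = 0.
Eigenvalues λ = 4, -1.
For λ=4: (A-λI) row 1 is [-5, -15], so an eigenvector is (-3, 1).
For λ=-1: (A-λI) row 1 is [0, -15], so an eigenvector is (1, 0).
General solution: K_1e^(4t)(-3,1) + K_2e^(-t)(1,0).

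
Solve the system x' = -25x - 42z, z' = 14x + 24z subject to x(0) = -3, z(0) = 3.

x(t) = -9e^(3t) + 6e^(-4t), z(t) = 6e^(3t) - 3e^(-4t)

Coefficient matrix A = [[-25, -42], [14, 24]].
Characteristic polynomial det(A - λI) = λ^2 + λ - 12 = 0.
Eigenvalues λ = -4, 3.
For λ=-4: (A-λI) row 1 is [-21, -42], so an eigenvector is (-2, 1).
For λ=3: (A-λI) row 1 is [-28, -42], so an eigenvector is (3, -2).
General solution: K_1e^(-4t)(-2,1) + K_2e^(3t)(3,-2).
Applying x(0)=-3, z(0)=3 gives K_1=-3, K_2=-3.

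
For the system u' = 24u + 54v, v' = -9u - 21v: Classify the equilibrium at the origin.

saddle

A = [[24,54],[-9,-21]]; det(A-λI) = λ^2 - 3λ - 18.
λ = -3, 6: opposite signs.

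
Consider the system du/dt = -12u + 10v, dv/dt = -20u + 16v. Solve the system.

u(t) = c_1e^(2t)sin(2t) + 2c_1e^(2t)cos(2t) + 2c_2e^(2t)sin(2t) - c_2e^(2t)cos(2t), v(t) = c_1e^(2t)sin(2t) + 3c_1e^(2t)cos(2t) + 3c_2e^(2t)sin(2t) - c_2e^(2t)cos(2t)

Coefficient matrix A = [[-12, 10], [-20, 16]].
Characteristic polynomial det(A - λI) = λ^2 - 4λ + 8 = 0.
Eigenvalues λ = 2 ± 2i (complex conjugate pair).
For λ=2+2i: an eigenvector is (2,3) - i(1,1) = (2 - i, 3 - i).
A real fundamental pair from Re and Im of e^((2+2i)t)v: X_1 = e^(2t)(cos(2t)·(2,3) + sin(2t)·(1,1)), X_2 = e^(2t)(sin(2t)·(2,3) - cos(2t)·(1,1)).
General solution: c_1X_1 + c_2X_2.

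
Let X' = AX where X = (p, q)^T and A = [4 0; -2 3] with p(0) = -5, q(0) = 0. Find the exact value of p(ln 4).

-1280

A = [[4,0],[-2,3]]; eigenvalues λ = 4, 3.
Eigenvectors: (1,-2) for λ=4, (0,1) for λ=3.
From the initial condition, c_1 = -5, c_2 = -10.
p(ln 4) = (-5)(4^4)(1) + (-10)(4^3)(0) = -1280.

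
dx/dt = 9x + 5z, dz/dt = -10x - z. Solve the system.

Coefficient matrix A = [[9, 5], [-10, -1]].
Characteristic polynomial det(A - λI) = λ^2 - 8λ + 41 = 0.
Eigenvalues λ = 4 ± 5i (complex conjugate pair).
For λ=4+5i: an eigenvector is (0,1) - i(1,-1) = (0 - i, 1 + i).
A real fundamental pair from Re and Im of e^((4+5i)t)v: X_1 = e^(4t)(cos(5t)·(0,1) + sin(5t)·(1,-1)), X_2 = e^(4t)(sin(5t)·(0,1) - cos(5t)·(1,-1)).
General solution: c_1X_1 + c_2X_2.

x(t) = c_1e^(4t)sin(5t) - c_2e^(4t)cos(5t), z(t) = -c_1e^(4t)sin(5t) + c_1e^(4t)cos(5t) + c_2e^(4t)sin(5t) + c_2e^(4t)cos(5t)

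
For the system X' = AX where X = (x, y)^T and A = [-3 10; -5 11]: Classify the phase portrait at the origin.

A = [[-3,10],[-5,11]]; det(A-λI) = λ^2 - 8λ + 17.
λ = 4 ± i: positive real part.

unstable spiral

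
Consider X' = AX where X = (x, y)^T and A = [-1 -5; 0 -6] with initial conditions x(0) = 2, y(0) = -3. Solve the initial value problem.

x(t) = 5e^(-t) - 3e^(-6t), y(t) = -3e^(-6t)

Coefficient matrix A = [[-1, -5], [0, -6]].
Characteristic polynomial det(A - λI) = λ^2 + 7λ + 6 = 0.
Eigenvalues λ = -6, -1.
For λ=-6: (A-λI) row 1 is [5, -5], so an eigenvector is (-1, -1).
For λ=-1: (A-λI) row 1 is [0, -5], so an eigenvector is (1, 0).
General solution: K_1e^(-6t)(-1,-1) + K_2e^(-t)(1,0).
Applying x(0)=2, y(0)=-3 gives K_1=3, K_2=5.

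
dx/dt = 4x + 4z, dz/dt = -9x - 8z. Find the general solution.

Coefficient matrix A = [[4, 4], [-9, -8]].
Characteristic polynomial det(A - λI) = λ^2 + 4λ + 4 = 0.
Single eigenvalue λ = -2 with algebraic multiplicity 2.
Eigenvector v = (-2,3); generalized eigenvector w with (A-λI)w=v is (1,-2).
General solution: e^(-2t)[c_1·v + c_2·(t·v + w)].

x(t) = -2c_1e^(-2t) - 2c_2te^(-2t) + c_2e^(-2t), z(t) = 3c_1e^(-2t) + 3c_2te^(-2t) - 2c_2e^(-2t)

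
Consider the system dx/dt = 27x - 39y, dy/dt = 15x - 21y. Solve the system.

x(t) = 3C_1e^(3t)sin(3t) + 2C_1e^(3t)cos(3t) + 2C_2e^(3t)sin(3t) - 3C_2e^(3t)cos(3t), y(t) = 2C_1e^(3t)sin(3t) + C_1e^(3t)cos(3t) + C_2e^(3t)sin(3t) - 2C_2e^(3t)cos(3t)

Coefficient matrix A = [[27, -39], [15, -21]].
Characteristic polynomial det(A - λI) = λ^2 - 6λ + 18 = 0.
Eigenvalues λ = 3 ± 3i (complex conjugate pair).
For λ=3+3i: an eigenvector is (2,1) - i(3,2) = (2 - 3i, 1 - 2i).
A real fundamental pair from Re and Im of e^((3+3i)t)v: X_1 = e^(3t)(cos(3t)·(2,1) + sin(3t)·(3,2)), X_2 = e^(3t)(sin(3t)·(2,1) - cos(3t)·(3,2)).
General solution: C_1X_1 + C_2X_2.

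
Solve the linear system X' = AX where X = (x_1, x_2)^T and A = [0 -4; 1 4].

x_1(t) = -2K_1e^(2t) - 2K_2te^(2t) + 3K_2e^(2t), x_2(t) = K_1e^(2t) + K_2te^(2t) - K_2e^(2t)

Coefficient matrix A = [[0, -4], [1, 4]].
Characteristic polynomial det(A - λI) = λ^2 - 4λ + 4 = 0.
Single eigenvalue λ = 2 with algebraic multiplicity 2.
Eigenvector v = (-2,1); generalized eigenvector w with (A-λI)w=v is (3,-1).
General solution: e^(2t)[K_1·v + K_2·(t·v + w)].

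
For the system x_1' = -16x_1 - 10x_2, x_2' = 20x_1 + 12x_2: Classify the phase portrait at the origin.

stable spiral

A = [[-16,-10],[20,12]]; det(A-λI) = λ^2 + 4λ + 8.
λ = -2 ± 2i: negative real part.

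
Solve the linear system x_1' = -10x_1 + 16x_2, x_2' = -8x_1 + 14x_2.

x_1(t) = -C_1e^(6t) - 2C_2e^(-2t), x_2(t) = -C_1e^(6t) - C_2e^(-2t)

Coefficient matrix A = [[-10, 16], [-8, 14]].
Characteristic polynomial det(A - λI) = λ^2 - 4λ - 12 = 0.
Eigenvalues λ = 6, -2.
For λ=6: (A-λI) row 1 is [-16, 16], so an eigenvector is (-1, -1).
For λ=-2: (A-λI) row 1 is [-8, 16], so an eigenvector is (-2, -1).
General solution: C_1e^(6t)(-1,-1) + C_2e^(-2t)(-2,-1).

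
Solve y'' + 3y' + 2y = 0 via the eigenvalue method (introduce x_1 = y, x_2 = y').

y(t) = C_1e^(-t) + C_2e^(-2t)

Let x_1 = y, x_2 = y'. Then x_1' = x_2 and x_2' = -2x_1 - 3x_2.
A = [[0,1],[-2,-3]]; det(A-λI) = λ^2 + 3λ + 2.
Eigenvalues λ = -1, -2 with eigenvectors (1,-1), (1,-2).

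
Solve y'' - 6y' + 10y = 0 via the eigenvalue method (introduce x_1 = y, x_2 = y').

y(t) = K_1e^(3t)cos(t) + K_2e^(3t)sin(t)

Let x_1 = y, x_2 = y'. Then x_1' = x_2 and x_2' = -10x_1 + 6x_2.
A = [[0,1],[-10,6]]; det(A-λI) = λ^2 - 6λ + 10.
Eigenvalues λ = 3 ± i.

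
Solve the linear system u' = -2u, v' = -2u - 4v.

u(t) = c_1e^(-2t), v(t) = -c_1e^(-2t) - c_2e^(-4t)

Coefficient matrix A = [[-2, 0], [-2, -4]].
Characteristic polynomial det(A - λI) = λ^2 + 6λ + 8 = 0.
Eigenvalues λ = -2, -4.
For λ=-2: (A-λI) row 2 is [-2, -2], so an eigenvector is (1, -1).
For λ=-4: (A-λI) row 1 is [2, 0], so an eigenvector is (0, -1).
General solution: c_1e^(-2t)(1,-1) + c_2e^(-4t)(0,-1).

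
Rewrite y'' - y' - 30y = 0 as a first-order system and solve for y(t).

Let x_1 = y, x_2 = y'. Then x_1' = x_2 and x_2' = 30x_1 + x_2.
A = [[0,1],[30,1]]; det(A-λI) = λ^2 - λ - 30.
Eigenvalues λ = 6, -5 with eigenvectors (1,6), (1,-5).

y(t) = K_1e^(6t) + K_2e^(-5t)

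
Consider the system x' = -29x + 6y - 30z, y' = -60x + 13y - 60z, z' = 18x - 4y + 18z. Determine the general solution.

Coefficient matrix A = [[-29, 6, -30], [-60, 13, -60], [18, -4, 18]].
det(A - λI) = 0 gives eigenvalues λ = 3, 1, -2.
For λ=3: eigenvector (-3,-6,2).
For λ=1: eigenvector (-3,-5,2).
For λ=-2: eigenvector (2,4,-1).
General solution: K_1e^(3t)(-3,-6,2) + K_2e^(t)(-3,-5,2) + K_3e^(-2t)(2,4,-1).

x(t) = -3K_1e^(3t) - 3K_2e^(t) + 2K_3e^(-2t), y(t) = -6K_1e^(3t) - 5K_2e^(t) + 4K_3e^(-2t), z(t) = 2K_1e^(3t) + 2K_2e^(t) - K_3e^(-2t)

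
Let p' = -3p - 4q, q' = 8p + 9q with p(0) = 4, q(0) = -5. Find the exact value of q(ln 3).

-495

A = [[-3,-4],[8,9]]; eigenvalues λ = 5, 1.
Eigenvectors: (-1,2) for λ=5, (1,-1) for λ=1.
From the initial condition, c_1 = -1, c_2 = 3.
q(ln 3) = (-1)(3^5)(2) + (3)(3^1)(-1) = -495.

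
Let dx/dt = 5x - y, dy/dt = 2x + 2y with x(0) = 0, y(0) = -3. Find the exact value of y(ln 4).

A = [[5,-1],[2,2]]; eigenvalues λ = 4, 3.
Eigenvectors: (1,1) for λ=4, (-1,-2) for λ=3.
From the initial condition, c_1 = 3, c_2 = 3.
y(ln 4) = (3)(4^4)(1) + (3)(4^3)(-2) = 384.

384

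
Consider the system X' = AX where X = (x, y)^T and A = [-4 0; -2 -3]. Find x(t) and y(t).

Coefficient matrix A = [[-4, 0], [-2, -3]].
Characteristic polynomial det(A - λI) = λ^2 + 7λ + 12 = 0.
Eigenvalues λ = -3, -4.
For λ=-3: (A-λI) row 1 is [-1, 0], so an eigenvector is (0, 1).
For λ=-4: (A-λI) row 2 is [-2, 1], so an eigenvector is (1, 2).
General solution: K_1e^(-3t)(0,1) + K_2e^(-4t)(1,2).

x(t) = K_2e^(-4t), y(t) = K_1e^(-3t) + 2K_2e^(-4t)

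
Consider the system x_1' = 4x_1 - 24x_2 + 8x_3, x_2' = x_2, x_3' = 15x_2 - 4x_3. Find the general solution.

Coefficient matrix A = [[4, -24, 8], [0, 1, 0], [0, 15, -4]].
det(A - λI) = 0 gives eigenvalues λ = 4, 1, -4.
For λ=4: eigenvector (-1,0,0).
For λ=1: eigenvector (0,1,3).
For λ=-4: eigenvector (-1,0,1).
General solution: C_1e^(4t)(-1,0,0) + C_2e^(t)(0,1,3) + C_3e^(-4t)(-1,0,1).

x_1(t) = -C_1e^(4t) - C_3e^(-4t), x_2(t) = C_2e^(t), x_3(t) = 3C_2e^(t) + C_3e^(-4t)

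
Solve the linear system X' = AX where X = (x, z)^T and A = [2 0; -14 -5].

x(t) = K_1e^(2t), z(t) = -2K_1e^(2t) + K_2e^(-5t)

Coefficient matrix A = [[2, 0], [-14, -5]].
Characteristic polynomial det(A - λI) = λ^2 + 3λ - 10 = 0.
Eigenvalues λ = 2, -5.
For λ=2: (A-λI) row 2 is [-14, -7], so an eigenvector is (1, -2).
For λ=-5: (A-λI) row 1 is [7, 0], so an eigenvector is (0, 1).
General solution: K_1e^(2t)(1,-2) + K_2e^(-5t)(0,1).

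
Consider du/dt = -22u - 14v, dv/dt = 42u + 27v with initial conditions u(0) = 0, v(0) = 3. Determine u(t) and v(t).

Coefficient matrix A = [[-22, -14], [42, 27]].
Characteristic polynomial det(A - λI) = λ^2 - 5λ - 6 = 0.
Eigenvalues λ = 6, -1.
For λ=6: (A-λI) row 1 is [-28, -14], so an eigenvector is (-1, 2).
For λ=-1: (A-λI) row 1 is [-21, -14], so an eigenvector is (-2, 3).
General solution: c_1e^(6t)(-1,2) + c_2e^(-t)(-2,3).
Applying u(0)=0, v(0)=3 gives c_1=6, c_2=-3.

u(t) = -6e^(6t) + 6e^(-t), v(t) = 12e^(6t) - 9e^(-t)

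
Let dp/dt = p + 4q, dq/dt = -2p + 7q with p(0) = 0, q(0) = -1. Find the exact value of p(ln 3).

A = [[1,4],[-2,7]]; eigenvalues λ = 5, 3.
Eigenvectors: (-1,-1) for λ=5, (2,1) for λ=3.
From the initial condition, c_1 = 2, c_2 = 1.
p(ln 3) = (2)(3^5)(-1) + (1)(3^3)(2) = -432.

-432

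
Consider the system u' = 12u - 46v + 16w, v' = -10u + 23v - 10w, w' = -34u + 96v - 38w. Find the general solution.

u(t) = C_1e^(-4t) - 6C_2e^(-2t) - 2C_3e^(3t), v(t) = 2C_2e^(-2t) + C_3e^(3t), w(t) = -C_1e^(-4t) + 11C_2e^(-2t) + 4C_3e^(3t)

Coefficient matrix A = [[12, -46, 16], [-10, 23, -10], [-34, 96, -38]].
det(A - λI) = 0 gives eigenvalues λ = -4, -2, 3.
For λ=-4: eigenvector (1,0,-1).
For λ=-2: eigenvector (-6,2,11).
For λ=3: eigenvector (-2,1,4).
General solution: C_1e^(-4t)(1,0,-1) + C_2e^(-2t)(-6,2,11) + C_3e^(3t)(-2,1,4).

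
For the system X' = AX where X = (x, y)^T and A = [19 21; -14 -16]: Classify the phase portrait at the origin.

saddle

A = [[19,21],[-14,-16]]; det(A-λI) = λ^2 - 3λ - 10.
λ = 5, -2: opposite signs.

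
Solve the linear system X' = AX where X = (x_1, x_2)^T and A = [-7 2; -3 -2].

x_1(t) = 2c_1e^(-4t) + c_2e^(-5t), x_2(t) = 3c_1e^(-4t) + c_2e^(-5t)

Coefficient matrix A = [[-7, 2], [-3, -2]].
Characteristic polynomial det(A - λI) = λ^2 + 9λ + 20 = 0.
Eigenvalues λ = -4, -5.
For λ=-4: (A-λI) row 1 is [-3, 2], so an eigenvector is (2, 3).
For λ=-5: (A-λI) row 1 is [-2, 2], so an eigenvector is (1, 1).
General solution: c_1e^(-4t)(2,3) + c_2e^(-5t)(1,1).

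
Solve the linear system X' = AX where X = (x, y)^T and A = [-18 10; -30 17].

Coefficient matrix A = [[-18, 10], [-30, 17]].
Characteristic polynomial det(A - λI) = λ^2 + λ - 6 = 0.
Eigenvalues λ = 2, -3.
For λ=2: (A-λI) row 1 is [-20, 10], so an eigenvector is (-1, -2).
For λ=-3: (A-λI) row 1 is [-15, 10], so an eigenvector is (2, 3).
General solution: C_1e^(2t)(-1,-2) + C_2e^(-3t)(2,3).

x(t) = -C_1e^(2t) + 2C_2e^(-3t), y(t) = -2C_1e^(2t) + 3C_2e^(-3t)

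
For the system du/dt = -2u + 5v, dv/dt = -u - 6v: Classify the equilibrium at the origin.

stable spiral

A = [[-2,5],[-1,-6]]; det(A-λI) = λ^2 + 8λ + 17.
λ = -4 ± i: negative real part.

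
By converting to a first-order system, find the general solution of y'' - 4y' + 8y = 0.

y(t) = C_1e^(2t)cos(2t) + C_2e^(2t)sin(2t)

Let x_1 = y, x_2 = y'. Then x_1' = x_2 and x_2' = -8x_1 + 4x_2.
A = [[0,1],[-8,4]]; det(A-λI) = λ^2 - 4λ + 8.
Eigenvalues λ = 2 ± 2i.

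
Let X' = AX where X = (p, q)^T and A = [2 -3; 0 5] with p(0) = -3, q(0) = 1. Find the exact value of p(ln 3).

-261

A = [[2,-3],[0,5]]; eigenvalues λ = 5, 2.
Eigenvectors: (1,-1) for λ=5, (-1,0) for λ=2.
From the initial condition, c_1 = -1, c_2 = 2.
p(ln 3) = (-1)(3^5)(1) + (2)(3^2)(-1) = -261.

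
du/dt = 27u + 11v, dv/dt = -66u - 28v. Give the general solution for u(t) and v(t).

u(t) = K_1e^(5t) + K_2e^(-6t), v(t) = -2K_1e^(5t) - 3K_2e^(-6t)

Coefficient matrix A = [[27, 11], [-66, -28]].
Characteristic polynomial det(A - λI) = λ^2 + λ - 30 = 0.
Eigenvalues λ = 5, -6.
For λ=5: (A-λI) row 1 is [22, 11], so an eigenvector is (1, -2).
For λ=-6: (A-λI) row 1 is [33, 11], so an eigenvector is (1, -3).
General solution: K_1e^(5t)(1,-2) + K_2e^(-6t)(1,-3).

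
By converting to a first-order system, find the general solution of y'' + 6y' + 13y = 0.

y(t) = C_1e^(-3t)cos(2t) + C_2e^(-3t)sin(2t)

Let x_1 = y, x_2 = y'. Then x_1' = x_2 and x_2' = -13x_1 - 6x_2.
A = [[0,1],[-13,-6]]; det(A-λI) = λ^2 + 6λ + 13.
Eigenvalues λ = -3 ± 2i.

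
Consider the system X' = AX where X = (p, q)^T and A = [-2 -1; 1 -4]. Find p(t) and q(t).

Coefficient matrix A = [[-2, -1], [1, -4]].
Characteristic polynomial det(A - λI) = λ^2 + 6λ + 9 = 0.
Single eigenvalue λ = -3 with algebraic multiplicity 2.
Eigenvector v = (-1,-1); generalized eigenvector w with (A-λI)w=v is (2,3).
General solution: e^(-3t)[c_1·v + c_2·(t·v + w)].

p(t) = -c_1e^(-3t) - c_2te^(-3t) + 2c_2e^(-3t), q(t) = -c_1e^(-3t) - c_2te^(-3t) + 3c_2e^(-3t)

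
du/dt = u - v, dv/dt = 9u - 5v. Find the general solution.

Coefficient matrix A = [[1, -1], [9, -5]].
Characteristic polynomial det(A - λI) = λ^2 + 4λ + 4 = 0.
Single eigenvalue λ = -2 with algebraic multiplicity 2.
Eigenvector v = (-1,-3); generalized eigenvector w with (A-λI)w=v is (-1,-2).
General solution: e^(-2t)[K_1·v + K_2·(t·v + w)].

u(t) = -K_1e^(-2t) - K_2te^(-2t) - K_2e^(-2t), v(t) = -3K_1e^(-2t) - 3K_2te^(-2t) - 2K_2e^(-2t)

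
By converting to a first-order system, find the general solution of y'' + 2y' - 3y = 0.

y(t) = c_1e^(t) + c_2e^(-3t)

Let x_1 = y, x_2 = y'. Then x_1' = x_2 and x_2' = 3x_1 - 2x_2.
A = [[0,1],[3,-2]]; det(A-λI) = λ^2 + 2λ - 3.
Eigenvalues λ = 1, -3 with eigenvectors (1,1), (1,-3).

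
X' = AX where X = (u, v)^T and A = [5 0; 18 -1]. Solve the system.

u(t) = C_2e^(5t), v(t) = C_1e^(-t) + 3C_2e^(5t)

Coefficient matrix A = [[5, 0], [18, -1]].
Characteristic polynomial det(A - λI) = λ^2 - 4λ - 5 = 0.
Eigenvalues λ = -1, 5.
For λ=-1: (A-λI) row 1 is [6, 0], so an eigenvector is (0, 1).
For λ=5: (A-λI) row 2 is [18, -6], so an eigenvector is (1, 3).
General solution: C_1e^(-t)(0,1) + C_2e^(5t)(1,3).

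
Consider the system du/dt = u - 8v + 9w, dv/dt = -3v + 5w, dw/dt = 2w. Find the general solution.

Coefficient matrix A = [[1, -8, 9], [0, -3, 5], [0, 0, 2]].
det(A - λI) = 0 gives eigenvalues λ = 1, -3, 2.
For λ=1: eigenvector (1,0,0).
For λ=-3: eigenvector (2,1,0).
For λ=2: eigenvector (1,1,1).
General solution: C_1e^(t)(1,0,0) + C_2e^(-3t)(2,1,0) + C_3e^(2t)(1,1,1).

u(t) = C_1e^(t) + 2C_2e^(-3t) + C_3e^(2t), v(t) = C_2e^(-3t) + C_3e^(2t), w(t) = C_3e^(2t)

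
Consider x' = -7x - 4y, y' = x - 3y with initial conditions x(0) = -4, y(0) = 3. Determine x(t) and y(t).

Coefficient matrix A = [[-7, -4], [1, -3]].
Characteristic polynomial det(A - λI) = λ^2 + 10λ + 25 = 0.
Single eigenvalue λ = -5 with algebraic multiplicity 2.
Eigenvector v = (-2,1); generalized eigenvector w with (A-λI)w=v is (3,-1).
General solution: e^(-5t)[K_1·v + K_2·(t·v + w)].
Applying x(0)=-4, y(0)=3 gives K_1=5, K_2=2.

x(t) = -4te^(-5t) - 4e^(-5t), y(t) = 2te^(-5t) + 3e^(-5t)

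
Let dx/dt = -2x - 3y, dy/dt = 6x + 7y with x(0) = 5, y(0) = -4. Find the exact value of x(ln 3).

A = [[-2,-3],[6,7]]; eigenvalues λ = 4, 1.
Eigenvectors: (-1,2) for λ=4, (-1,1) for λ=1.
From the initial condition, c_1 = 1, c_2 = -6.
x(ln 3) = (1)(3^4)(-1) + (-6)(3^1)(-1) = -63.

-63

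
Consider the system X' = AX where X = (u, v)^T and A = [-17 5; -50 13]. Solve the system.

u(t) = -c_1e^(-2t)cos(5t) - c_2e^(-2t)sin(5t), v(t) = c_1e^(-2t)sin(5t) - 3c_1e^(-2t)cos(5t) - 3c_2e^(-2t)sin(5t) - c_2e^(-2t)cos(5t)

Coefficient matrix A = [[-17, 5], [-50, 13]].
Characteristic polynomial det(A - λI) = λ^2 + 4λ + 29 = 0.
Eigenvalues λ = -2 ± 5i (complex conjugate pair).
For λ=-2+5i: an eigenvector is (-1,-3) - i(0,1) = (-1, -3 - i).
A real fundamental pair from Re and Im of e^((-2+5i)t)v: X_1 = e^(-2t)(cos(5t)·(-1,-3) + sin(5t)·(0,1)), X_2 = e^(-2t)(sin(5t)·(-1,-3) - cos(5t)·(0,1)).
General solution: c_1X_1 + c_2X_2.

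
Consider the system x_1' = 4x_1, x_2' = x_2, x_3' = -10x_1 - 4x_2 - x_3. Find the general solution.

Coefficient matrix A = [[4, 0, 0], [0, 1, 0], [-10, -4, -1]].
det(A - λI) = 0 gives eigenvalues λ = 4, 1, -1.
For λ=4: eigenvector (1,0,-2).
For λ=1: eigenvector (0,1,-2).
For λ=-1: eigenvector (0,0,1).
General solution: c_1e^(4t)(1,0,-2) + c_2e^(t)(0,1,-2) + c_3e^(-t)(0,0,1).

x_1(t) = c_1e^(4t), x_2(t) = c_2e^(t), x_3(t) = -2c_1e^(4t) - 2c_2e^(t) + c_3e^(-t)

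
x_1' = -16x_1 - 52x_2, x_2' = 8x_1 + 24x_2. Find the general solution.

x_1(t) = 3C_1e^(4t)sin(4t) + 2C_1e^(4t)cos(4t) + 2C_2e^(4t)sin(4t) - 3C_2e^(4t)cos(4t), x_2(t) = -C_1e^(4t)sin(4t) - C_1e^(4t)cos(4t) - C_2e^(4t)sin(4t) + C_2e^(4t)cos(4t)

Coefficient matrix A = [[-16, -52], [8, 24]].
Characteristic polynomial det(A - λI) = λ^2 - 8λ + 32 = 0.
Eigenvalues λ = 4 ± 4i (complex conjugate pair).
For λ=4+4i: an eigenvector is (2,-1) - i(3,-1) = (2 - 3i, -1 + i).
A real fundamental pair from Re and Im of e^((4+4i)t)v: X_1 = e^(4t)(cos(4t)·(2,-1) + sin(4t)·(3,-1)), X_2 = e^(4t)(sin(4t)·(2,-1) - cos(4t)·(3,-1)).
General solution: C_1X_1 + C_2X_2.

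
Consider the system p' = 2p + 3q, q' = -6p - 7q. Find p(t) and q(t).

Coefficient matrix A = [[2, 3], [-6, -7]].
Characteristic polynomial det(A - λI) = λ^2 + 5λ + 4 = 0.
Eigenvalues λ = -4, -1.
For λ=-4: (A-λI) row 1 is [6, 3], so an eigenvector is (-1, 2).
For λ=-1: (A-λI) row 1 is [3, 3], so an eigenvector is (-1, 1).
General solution: K_1e^(-4t)(-1,2) + K_2e^(-t)(-1,1).

p(t) = -K_1e^(-4t) - K_2e^(-t), q(t) = 2K_1e^(-4t) + K_2e^(-t)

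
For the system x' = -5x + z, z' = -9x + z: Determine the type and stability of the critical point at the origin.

stable improper node

A = [[-5,1],[-9,1]]; det(A-λI) = λ^2 + 4λ + 4.
repeated λ = -2 with a single eigenvector.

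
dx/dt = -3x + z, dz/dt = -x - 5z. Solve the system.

Coefficient matrix A = [[-3, 1], [-1, -5]].
Characteristic polynomial det(A - λI) = λ^2 + 8λ + 16 = 0.
Single eigenvalue λ = -4 with algebraic multiplicity 2.
Eigenvector v = (1,-1); generalized eigenvector w with (A-λI)w=v is (2,-1).
General solution: e^(-4t)[K_1·v + K_2·(t·v + w)].

x(t) = K_1e^(-4t) + K_2te^(-4t) + 2K_2e^(-4t), z(t) = -K_1e^(-4t) - K_2te^(-4t) - K_2e^(-4t)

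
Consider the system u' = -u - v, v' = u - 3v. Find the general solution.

u(t) = C_1e^(-2t) + C_2te^(-2t) + 2C_2e^(-2t), v(t) = C_1e^(-2t) + C_2te^(-2t) + C_2e^(-2t)

Coefficient matrix A = [[-1, -1], [1, -3]].
Characteristic polynomial det(A - λI) = λ^2 + 4λ + 4 = 0.
Single eigenvalue λ = -2 with algebraic multiplicity 2.
Eigenvector v = (1,1); generalized eigenvector w with (A-λI)w=v is (2,1).
General solution: e^(-2t)[C_1·v + C_2·(t·v + w)].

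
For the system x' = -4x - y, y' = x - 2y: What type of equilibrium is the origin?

stable improper node

A = [[-4,-1],[1,-2]]; det(A-λI) = λ^2 + 6λ + 9.
repeated λ = -3 with a single eigenvector.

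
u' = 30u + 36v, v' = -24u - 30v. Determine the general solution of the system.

Coefficient matrix A = [[30, 36], [-24, -30]].
Characteristic polynomial det(A - λI) = λ^2 - 36 = 0.
Eigenvalues λ = 6, -6.
For λ=6: (A-λI) row 1 is [24, 36], so an eigenvector is (-3, 2).
For λ=-6: (A-λI) row 1 is [36, 36], so an eigenvector is (-1, 1).
General solution: C_1e^(6t)(-3,2) + C_2e^(-6t)(-1,1).

u(t) = -3C_1e^(6t) - C_2e^(-6t), v(t) = 2C_1e^(6t) + C_2e^(-6t)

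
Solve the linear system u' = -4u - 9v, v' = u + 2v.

Coefficient matrix A = [[-4, -9], [1, 2]].
Characteristic polynomial det(A - λI) = λ^2 + 2λ + 1 = 0.
Single eigenvalue λ = -1 with algebraic multiplicity 2.
Eigenvector v = (-3,1); generalized eigenvector w with (A-λI)w=v is (-2,1).
General solution: e^(-t)[C_1·v + C_2·(t·v + w)].

u(t) = -3C_1e^(-t) - 3C_2te^(-t) - 2C_2e^(-t), v(t) = C_1e^(-t) + C_2te^(-t) + C_2e^(-t)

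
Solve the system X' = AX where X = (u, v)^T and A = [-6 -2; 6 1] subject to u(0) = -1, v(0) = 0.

u(t) = 3e^(-2t) - 4e^(-3t), v(t) = -6e^(-2t) + 6e^(-3t)

Coefficient matrix A = [[-6, -2], [6, 1]].
Characteristic polynomial det(A - λI) = λ^2 + 5λ + 6 = 0.
Eigenvalues λ = -3, -2.
For λ=-3: (A-λI) row 1 is [-3, -2], so an eigenvector is (2, -3).
For λ=-2: (A-λI) row 1 is [-4, -2], so an eigenvector is (-1, 2).
General solution: c_1e^(-3t)(2,-3) + c_2e^(-2t)(-1,2).
Applying u(0)=-1, v(0)=0 gives c_1=-2, c_2=-3.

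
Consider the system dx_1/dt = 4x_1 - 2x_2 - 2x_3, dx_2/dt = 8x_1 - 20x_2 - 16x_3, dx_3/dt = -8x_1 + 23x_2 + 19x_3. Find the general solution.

Coefficient matrix A = [[4, -2, -2], [8, -20, -16], [-8, 23, 19]].
det(A - λI) = 0 gives eigenvalues λ = -4, 4, 3.
For λ=-4: eigenvector (0,1,-1).
For λ=4: eigenvector (1,1,-1).
For λ=3: eigenvector (2,0,1).
General solution: C_1e^(-4t)(0,1,-1) + C_2e^(4t)(1,1,-1) + C_3e^(3t)(2,0,1).

x_1(t) = C_2e^(4t) + 2C_3e^(3t), x_2(t) = C_1e^(-4t) + C_2e^(4t), x_3(t) = -C_1e^(-4t) - C_2e^(4t) + C_3e^(3t)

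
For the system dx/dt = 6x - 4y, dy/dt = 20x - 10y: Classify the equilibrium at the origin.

A = [[6,-4],[20,-10]]; det(A-λI) = λ^2 + 4λ + 20.
λ = -2 ± 4i: negative real part.

stable spiral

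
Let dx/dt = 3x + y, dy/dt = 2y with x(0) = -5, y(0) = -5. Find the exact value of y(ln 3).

A = [[3,1],[0,2]]; eigenvalues λ = 2, 3.
Eigenvectors: (-1,1) for λ=2, (-1,0) for λ=3.
From the initial condition, c_1 = -5, c_2 = 10.
y(ln 3) = (-5)(3^2)(1) + (10)(3^3)(0) = -45.

-45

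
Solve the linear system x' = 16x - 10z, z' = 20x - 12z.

Coefficient matrix A = [[16, -10], [20, -12]].
Characteristic polynomial det(A - λI) = λ^2 - 4λ + 8 = 0.
Eigenvalues λ = 2 ± 2i (complex conjugate pair).
For λ=2+2i: an eigenvector is (-2,-3) - i(1,1) = (-2 - i, -3 - i).
A real fundamental pair from Re and Im of e^((2+2i)t)v: X_1 = e^(2t)(cos(2t)·(-2,-3) + sin(2t)·(1,1)), X_2 = e^(2t)(sin(2t)·(-2,-3) - cos(2t)·(1,1)).
General solution: c_1X_1 + c_2X_2.

x(t) = c_1e^(2t)sin(2t) - 2c_1e^(2t)cos(2t) - 2c_2e^(2t)sin(2t) - c_2e^(2t)cos(2t), z(t) = c_1e^(2t)sin(2t) - 3c_1e^(2t)cos(2t) - 3c_2e^(2t)sin(2t) - c_2e^(2t)cos(2t)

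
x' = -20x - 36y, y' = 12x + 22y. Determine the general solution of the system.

x(t) = -3C_1e^(4t) + 2C_2e^(-2t), y(t) = 2C_1e^(4t) - C_2e^(-2t)

Coefficient matrix A = [[-20, -36], [12, 22]].
Characteristic polynomial det(A - λI) = λ^2 - 2λ - 8 = 0.
Eigenvalues λ = 4, -2.
For λ=4: (A-λI) row 1 is [-24, -36], so an eigenvector is (-3, 2).
For λ=-2: (A-λI) row 1 is [-18, -36], so an eigenvector is (2, -1).
General solution: C_1e^(4t)(-3,2) + C_2e^(-2t)(2,-1).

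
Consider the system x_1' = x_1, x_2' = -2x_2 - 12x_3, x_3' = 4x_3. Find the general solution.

x_1(t) = c_3e^(t), x_2(t) = -2c_1e^(4t) + c_2e^(-2t), x_3(t) = c_1e^(4t)

Coefficient matrix A = [[1, 0, 0], [0, -2, -12], [0, 0, 4]].
det(A - λI) = 0 gives eigenvalues λ = 4, -2, 1.
For λ=4: eigenvector (0,-2,1).
For λ=-2: eigenvector (0,1,0).
For λ=1: eigenvector (1,0,0).
General solution: c_1e^(4t)(0,-2,1) + c_2e^(-2t)(0,1,0) + c_3e^(t)(1,0,0).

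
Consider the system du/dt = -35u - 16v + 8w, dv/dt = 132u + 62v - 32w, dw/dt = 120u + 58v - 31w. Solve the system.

Coefficient matrix A = [[-35, -16, 8], [132, 62, -32], [120, 58, -31]].
det(A - λI) = 0 gives eigenvalues λ = -3, -2, 1.
For λ=-3: eigenvector (1,-4,-4).
For λ=-2: eigenvector (0,1,2).
For λ=1: eigenvector (2,-8,-7).
General solution: K_1e^(-3t)(1,-4,-4) + K_2e^(-2t)(0,1,2) + K_3e^(t)(2,-8,-7).

u(t) = K_1e^(-3t) + 2K_3e^(t), v(t) = -4K_1e^(-3t) + K_2e^(-2t) - 8K_3e^(t), w(t) = -4K_1e^(-3t) + 2K_2e^(-2t) - 7K_3e^(t)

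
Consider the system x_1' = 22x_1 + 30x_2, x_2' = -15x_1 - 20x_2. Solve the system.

Coefficient matrix A = [[22, 30], [-15, -20]].
Characteristic polynomial det(A - λI) = λ^2 - 2λ + 10 = 0.
Eigenvalues λ = 1 ± 3i (complex conjugate pair).
For λ=1+3i: an eigenvector is (-1,1) - i(3,-2) = (-1 - 3i, 1 + 2i).
A real fundamental pair from Re and Im of e^((1+3i)t)v: X_1 = e^(t)(cos(3t)·(-1,1) + sin(3t)·(3,-2)), X_2 = e^(t)(sin(3t)·(-1,1) - cos(3t)·(3,-2)).
General solution: c_1X_1 + c_2X_2.

x_1(t) = 3c_1e^(t)sin(3t) - c_1e^(t)cos(3t) - c_2e^(t)sin(3t) - 3c_2e^(t)cos(3t), x_2(t) = -2c_1e^(t)sin(3t) + c_1e^(t)cos(3t) + c_2e^(t)sin(3t) + 2c_2e^(t)cos(3t)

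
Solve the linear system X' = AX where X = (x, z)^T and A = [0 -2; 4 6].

x(t) = K_1e^(2t) - K_2e^(4t), z(t) = -K_1e^(2t) + 2K_2e^(4t)

Coefficient matrix A = [[0, -2], [4, 6]].
Characteristic polynomial det(A - λI) = λ^2 - 6λ + 8 = 0.
Eigenvalues λ = 2, 4.
For λ=2: (A-λI) row 1 is [-2, -2], so an eigenvector is (1, -1).
For λ=4: (A-λI) row 1 is [-4, -2], so an eigenvector is (-1, 2).
General solution: K_1e^(2t)(1,-1) + K_2e^(4t)(-1,2).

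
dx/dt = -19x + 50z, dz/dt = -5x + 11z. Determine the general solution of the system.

x(t) = C_1e^(-4t)sin(5t) + 3C_1e^(-4t)cos(5t) + 3C_2e^(-4t)sin(5t) - C_2e^(-4t)cos(5t), z(t) = C_1e^(-4t)cos(5t) + C_2e^(-4t)sin(5t)

Coefficient matrix A = [[-19, 50], [-5, 11]].
Characteristic polynomial det(A - λI) = λ^2 + 8λ + 41 = 0.
Eigenvalues λ = -4 ± 5i (complex conjugate pair).
For λ=-4+5i: an eigenvector is (3,1) - i(1,0) = (3 - i, 1).
A real fundamental pair from Re and Im of e^((-4+5i)t)v: X_1 = e^(-4t)(cos(5t)·(3,1) + sin(5t)·(1,0)), X_2 = e^(-4t)(sin(5t)·(3,1) - cos(5t)·(1,0)).
General solution: C_1X_1 + C_2X_2.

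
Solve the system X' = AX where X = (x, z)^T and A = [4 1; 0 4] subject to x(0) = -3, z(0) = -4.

Coefficient matrix A = [[4, 1], [0, 4]].
Characteristic polynomial det(A - λI) = λ^2 - 8λ + 16 = 0.
Single eigenvalue λ = 4 with algebraic multiplicity 2.
Eigenvector v = (-1,0); generalized eigenvector w with (A-λI)w=v is (-2,-1).
General solution: e^(4t)[K_1·v + K_2·(t·v + w)].
Applying x(0)=-3, z(0)=-4 gives K_1=-5, K_2=4.

x(t) = -4te^(4t) - 3e^(4t), z(t) = -4e^(4t)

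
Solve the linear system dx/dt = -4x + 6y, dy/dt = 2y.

Coefficient matrix A = [[-4, 6], [0, 2]].
Characteristic polynomial det(A - λI) = λ^2 + 2λ - 8 = 0.
Eigenvalues λ = 2, -4.
For λ=2: (A-λI) row 1 is [-6, 6], so an eigenvector is (1, 1).
For λ=-4: (A-λI) row 1 is [0, 6], so an eigenvector is (-1, 0).
General solution: c_1e^(2t)(1,1) + c_2e^(-4t)(-1,0).

x(t) = c_1e^(2t) - c_2e^(-4t), y(t) = c_1e^(2t)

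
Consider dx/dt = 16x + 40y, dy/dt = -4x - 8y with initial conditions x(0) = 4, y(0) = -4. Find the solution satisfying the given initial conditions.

Coefficient matrix A = [[16, 40], [-4, -8]].
Characteristic polynomial det(A - λI) = λ^2 - 8λ + 32 = 0.
Eigenvalues λ = 4 ± 4i (complex conjugate pair).
For λ=4+4i: an eigenvector is (3,-1) - i(-1,0) = (3 + i, -1).
A real fundamental pair from Re and Im of e^((4+4i)t)v: X_1 = e^(4t)(cos(4t)·(3,-1) + sin(4t)·(-1,0)), X_2 = e^(4t)(sin(4t)·(3,-1) - cos(4t)·(-1,0)).
General solution: C_1X_1 + C_2X_2.
Applying x(0)=4, y(0)=-4 gives C_1=4, C_2=-8.

x(t) = -28e^(4t)sin(4t) + 4e^(4t)cos(4t), y(t) = 8e^(4t)sin(4t) - 4e^(4t)cos(4t)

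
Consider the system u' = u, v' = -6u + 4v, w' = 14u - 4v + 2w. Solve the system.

Coefficient matrix A = [[1, 0, 0], [-6, 4, 0], [14, -4, 2]].
det(A - λI) = 0 gives eigenvalues λ = 1, 4, 2.
For λ=1: eigenvector (1,2,-6).
For λ=4: eigenvector (0,1,-2).
For λ=2: eigenvector (0,0,1).
General solution: K_1e^(t)(1,2,-6) + K_2e^(4t)(0,1,-2) + K_3e^(2t)(0,0,1).

u(t) = K_1e^(t), v(t) = 2K_1e^(t) + K_2e^(4t), w(t) = -6K_1e^(t) - 2K_2e^(4t) + K_3e^(2t)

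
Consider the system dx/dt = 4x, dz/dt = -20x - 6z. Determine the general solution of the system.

x(t) = C_1e^(4t), z(t) = -2C_1e^(4t) - C_2e^(-6t)

Coefficient matrix A = [[4, 0], [-20, -6]].
Characteristic polynomial det(A - λI) = λ^2 + 2λ - 24 = 0.
Eigenvalues λ = 4, -6.
For λ=4: (A-λI) row 2 is [-20, -10], so an eigenvector is (1, -2).
For λ=-6: (A-λI) row 1 is [10, 0], so an eigenvector is (0, -1).
General solution: C_1e^(4t)(1,-2) + C_2e^(-6t)(0,-1).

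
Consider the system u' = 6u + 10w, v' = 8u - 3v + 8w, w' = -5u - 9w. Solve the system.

u(t) = C_1e^(-4t) + 2C_3e^(t), v(t) = C_2e^(-3t) + 2C_3e^(t), w(t) = -C_1e^(-4t) - C_3e^(t)

Coefficient matrix A = [[6, 0, 10], [8, -3, 8], [-5, 0, -9]].
det(A - λI) = 0 gives eigenvalues λ = -4, -3, 1.
For λ=-4: eigenvector (1,0,-1).
For λ=-3: eigenvector (0,1,0).
For λ=1: eigenvector (2,2,-1).
General solution: C_1e^(-4t)(1,0,-1) + C_2e^(-3t)(0,1,0) + C_3e^(t)(2,2,-1).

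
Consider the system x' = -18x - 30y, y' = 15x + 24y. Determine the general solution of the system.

x(t) = c_1e^(3t)sin(3t) - 3c_1e^(3t)cos(3t) - 3c_2e^(3t)sin(3t) - c_2e^(3t)cos(3t), y(t) = -c_1e^(3t)sin(3t) + 2c_1e^(3t)cos(3t) + 2c_2e^(3t)sin(3t) + c_2e^(3t)cos(3t)

Coefficient matrix A = [[-18, -30], [15, 24]].
Characteristic polynomial det(A - λI) = λ^2 - 6λ + 18 = 0.
Eigenvalues λ = 3 ± 3i (complex conjugate pair).
For λ=3+3i: an eigenvector is (-3,2) - i(1,-1) = (-3 - i, 2 + i).
A real fundamental pair from Re and Im of e^((3+3i)t)v: X_1 = e^(3t)(cos(3t)·(-3,2) + sin(3t)·(1,-1)), X_2 = e^(3t)(sin(3t)·(-3,2) - cos(3t)·(1,-1)).
General solution: c_1X_1 + c_2X_2.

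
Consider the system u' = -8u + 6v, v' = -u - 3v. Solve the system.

u(t) = 3K_1e^(-6t) - 2K_2e^(-5t), v(t) = K_1e^(-6t) - K_2e^(-5t)

Coefficient matrix A = [[-8, 6], [-1, -3]].
Characteristic polynomial det(A - λI) = λ^2 + 11λ + 30 = 0.
Eigenvalues λ = -6, -5.
For λ=-6: (A-λI) row 1 is [-2, 6], so an eigenvector is (3, 1).
For λ=-5: (A-λI) row 1 is [-3, 6], so an eigenvector is (-2, -1).
General solution: K_1e^(-6t)(3,1) + K_2e^(-5t)(-2,-1).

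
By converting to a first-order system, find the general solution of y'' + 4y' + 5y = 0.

y(t) = C_1e^(-2t)cos(t) + C_2e^(-2t)sin(t)

Let x_1 = y, x_2 = y'. Then x_1' = x_2 and x_2' = -5x_1 - 4x_2.
A = [[0,1],[-5,-4]]; det(A-λI) = λ^2 + 4λ + 5.
Eigenvalues λ = -2 ± i.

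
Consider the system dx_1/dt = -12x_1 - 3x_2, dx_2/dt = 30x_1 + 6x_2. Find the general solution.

x_1(t) = c_1e^(-3t)sin(3t) - c_2e^(-3t)cos(3t), x_2(t) = -3c_1e^(-3t)sin(3t) - c_1e^(-3t)cos(3t) - c_2e^(-3t)sin(3t) + 3c_2e^(-3t)cos(3t)

Coefficient matrix A = [[-12, -3], [30, 6]].
Characteristic polynomial det(A - λI) = λ^2 + 6λ + 18 = 0.
Eigenvalues λ = -3 ± 3i (complex conjugate pair).
For λ=-3+3i: an eigenvector is (0,-1) - i(1,-3) = (0 - i, -1 + 3i).
A real fundamental pair from Re and Im of e^((-3+3i)t)v: X_1 = e^(-3t)(cos(3t)·(0,-1) + sin(3t)·(1,-3)), X_2 = e^(-3t)(sin(3t)·(0,-1) - cos(3t)·(1,-3)).
General solution: c_1X_1 + c_2X_2.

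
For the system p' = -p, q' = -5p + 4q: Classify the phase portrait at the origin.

saddle

A = [[-1,0],[-5,4]]; det(A-λI) = λ^2 - 3λ - 4.
λ = -1, 4: opposite signs.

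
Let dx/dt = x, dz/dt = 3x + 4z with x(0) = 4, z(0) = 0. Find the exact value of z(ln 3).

A = [[1,0],[3,4]]; eigenvalues λ = 1, 4.
Eigenvectors: (-1,1) for λ=1, (0,1) for λ=4.
From the initial condition, c_1 = -4, c_2 = 4.
z(ln 3) = (-4)(3^1)(1) + (4)(3^4)(1) = 312.

312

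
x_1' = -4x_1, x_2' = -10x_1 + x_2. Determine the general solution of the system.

x_1(t) = C_1e^(-4t), x_2(t) = 2C_1e^(-4t) + C_2e^(t)

Coefficient matrix A = [[-4, 0], [-10, 1]].
Characteristic polynomial det(A - λI) = λ^2 + 3λ - 4 = 0.
Eigenvalues λ = -4, 1.
For λ=-4: (A-λI) row 2 is [-10, 5], so an eigenvector is (1, 2).
For λ=1: (A-λI) row 1 is [-5, 0], so an eigenvector is (0, 1).
General solution: C_1e^(-4t)(1,2) + C_2e^(t)(0,1).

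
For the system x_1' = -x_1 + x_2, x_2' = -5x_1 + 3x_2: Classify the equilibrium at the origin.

unstable spiral

A = [[-1,1],[-5,3]]; det(A-λI) = λ^2 - 2λ + 2.
λ = 1 ± i: positive real part.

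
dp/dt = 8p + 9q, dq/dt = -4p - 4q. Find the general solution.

Coefficient matrix A = [[8, 9], [-4, -4]].
Characteristic polynomial det(A - λI) = λ^2 - 4λ + 4 = 0.
Single eigenvalue λ = 2 with algebraic multiplicity 2.
Eigenvector v = (3,-2); generalized eigenvector w with (A-λI)w=v is (2,-1).
General solution: e^(2t)[K_1·v + K_2·(t·v + w)].

p(t) = 3K_1e^(2t) + 3K_2te^(2t) + 2K_2e^(2t), q(t) = -2K_1e^(2t) - 2K_2te^(2t) - K_2e^(2t)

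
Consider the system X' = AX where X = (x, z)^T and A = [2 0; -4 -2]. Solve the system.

x(t) = -C_1e^(2t), z(t) = C_1e^(2t) + C_2e^(-2t)

Coefficient matrix A = [[2, 0], [-4, -2]].
Characteristic polynomial det(A - λI) = λ^2 - 4 = 0.
Eigenvalues λ = 2, -2.
For λ=2: (A-λI) row 2 is [-4, -4], so an eigenvector is (-1, 1).
For λ=-2: (A-λI) row 1 is [4, 0], so an eigenvector is (0, 1).
General solution: C_1e^(2t)(-1,1) + C_2e^(-2t)(0,1).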